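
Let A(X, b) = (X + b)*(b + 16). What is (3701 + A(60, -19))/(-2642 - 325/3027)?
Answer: -10830606/7997659 ≈ -1.3542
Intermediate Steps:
A(X, b) = (16 + b)*(X + b) (A(X, b) = (X + b)*(16 + b) = (16 + b)*(X + b))
(3701 + A(60, -19))/(-2642 - 325/3027) = (3701 + ((-19)² + 16*60 + 16*(-19) + 60*(-19)))/(-2642 - 325/3027) = (3701 + (361 + 960 - 304 - 1140))/(-2642 - 325*1/3027) = (3701 - 123)/(-2642 - 325/3027) = 3578/(-7997659/3027) = 3578*(-3027/7997659) = -10830606/7997659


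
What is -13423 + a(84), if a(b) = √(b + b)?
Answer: -13423 + 2*√42 ≈ -13410.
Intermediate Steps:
a(b) = √2*√b (a(b) = √(2*b) = √2*√b)
-13423 + a(84) = -13423 + √2*√84 = -13423 + √2*(2*√21) = -13423 + 2*√42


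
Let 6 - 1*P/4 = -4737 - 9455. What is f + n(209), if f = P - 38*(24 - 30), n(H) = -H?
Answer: 56811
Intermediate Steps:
P = 56792 (P = 24 - 4*(-4737 - 9455) = 24 - 4*(-14192) = 24 + 56768 = 56792)
f = 57020 (f = 56792 - 38*(24 - 30) = 56792 - 38*(-6) = 56792 - 1*(-228) = 56792 + 228 = 57020)
f + n(209) = 57020 - 1*209 = 57020 - 209 = 56811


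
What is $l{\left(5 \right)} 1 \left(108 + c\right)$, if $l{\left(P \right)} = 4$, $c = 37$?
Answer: $580$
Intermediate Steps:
$l{\left(5 \right)} 1 \left(108 + c\right) = 4 \cdot 1 \left(108 + 37\right) = 4 \cdot 145 = 580$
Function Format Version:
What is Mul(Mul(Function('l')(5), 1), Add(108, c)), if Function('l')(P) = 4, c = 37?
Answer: 580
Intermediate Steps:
Mul(Mul(Function('l')(5), 1), Add(108, c)) = Mul(Mul(4, 1), Add(108, 37)) = Mul(4, 145) = 580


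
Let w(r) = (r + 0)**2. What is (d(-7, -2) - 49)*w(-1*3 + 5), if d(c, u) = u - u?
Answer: -196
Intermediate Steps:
d(c, u) = 0
w(r) = r**2
(d(-7, -2) - 49)*w(-1*3 + 5) = (0 - 49)*(-1*3 + 5)**2 = -49*(-3 + 5)**2 = -49*2**2 = -49*4 = -196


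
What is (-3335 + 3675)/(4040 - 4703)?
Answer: -20/39 ≈ -0.51282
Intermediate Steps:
(-3335 + 3675)/(4040 - 4703) = 340/(-663) = 340*(-1/663) = -20/39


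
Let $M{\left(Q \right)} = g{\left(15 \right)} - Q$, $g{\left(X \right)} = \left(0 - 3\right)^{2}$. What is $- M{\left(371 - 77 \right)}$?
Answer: $285$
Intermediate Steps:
$g{\left(X \right)} = 9$ ($g{\left(X \right)} = \left(-3\right)^{2} = 9$)
$M{\left(Q \right)} = 9 - Q$
$- M{\left(371 - 77 \right)} = - (9 - \left(371 - 77\right)) = - (9 - 294) = \left(-1\right) \left(-285\right) = 285$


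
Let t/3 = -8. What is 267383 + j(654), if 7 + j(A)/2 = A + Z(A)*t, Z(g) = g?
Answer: 237285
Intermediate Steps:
t = -24 (t = 3*(-8) = -24)
j(A) = -14 - 46*A (j(A) = -14 + 2*(A + A*(-24)) = -14 + 2*(A - 24*A) = -14 + 2*(-23*A) = -14 - 46*A)
267383 + j(654) = 267383 + (-14 - 46*654) = 267383 + (-14 - 30084) = 267383 - 30098 = 237285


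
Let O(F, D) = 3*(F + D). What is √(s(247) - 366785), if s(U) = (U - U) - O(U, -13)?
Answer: I*√367487 ≈ 606.21*I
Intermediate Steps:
O(F, D) = 3*D + 3*F (O(F, D) = 3*(D + F) = 3*D + 3*F)
s(U) = 39 - 3*U (s(U) = (U - U) - (3*(-13) + 3*U) = 0 - (-39 + 3*U) = 0 + (39 - 3*U) = 39 - 3*U)
√(s(247) - 366785) = √((39 - 3*247) - 366785) = √((39 - 741) - 366785) = √(-702 - 366785) = √(-367487) = I*√367487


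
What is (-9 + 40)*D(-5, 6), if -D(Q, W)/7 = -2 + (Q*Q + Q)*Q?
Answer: 22134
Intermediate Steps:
D(Q, W) = 14 - 7*Q*(Q + Q**2) (D(Q, W) = -7*(-2 + (Q*Q + Q)*Q) = -7*(-2 + (Q**2 + Q)*Q) = -7*(-2 + (Q + Q**2)*Q) = -7*(-2 + Q*(Q + Q**2)) = 14 - 7*Q*(Q + Q**2))
(-9 + 40)*D(-5, 6) = (-9 + 40)*(14 - 7*(-5)**2 - 7*(-5)**3) = 31*(14 - 7*25 - 7*(-125)) = 31*(14 - 175 + 875) = 31*714 = 22134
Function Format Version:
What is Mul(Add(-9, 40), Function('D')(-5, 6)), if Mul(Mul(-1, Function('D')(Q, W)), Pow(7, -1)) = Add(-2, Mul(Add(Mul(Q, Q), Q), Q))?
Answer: 22134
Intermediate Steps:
Function('D')(Q, W) = Add(14, Mul(-7, Q, Add(Q, Pow(Q, 2)))) (Function('D')(Q, W) = Mul(-7, Add(-2, Mul(Add(Mul(Q, Q), Q), Q))) = Mul(-7, Add(-2, Mul(Add(Pow(Q, 2), Q), Q))) = Mul(-7, Add(-2, Mul(Add(Q, Pow(Q, 2)), Q))) = Mul(-7, Add(-2, Mul(Q, Add(Q, Pow(Q, 2))))) = Add(14, Mul(-7, Q, Add(Q, Pow(Q, 2)))))
Mul(Add(-9, 40), Function('D')(-5, 6)) = Mul(Add(-9, 40), Add(14, Mul(-7, Pow(-5, 2)), Mul(-7, Pow(-5, 3)))) = Mul(31, Add(14, Mul(-7, 25), Mul(-7, -125))) = Mul(31, Add(14, -175, 875)) = Mul(31, 714) = 22134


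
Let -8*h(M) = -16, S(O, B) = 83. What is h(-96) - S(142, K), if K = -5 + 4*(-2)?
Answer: -81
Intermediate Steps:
K = -13 (K = -5 - 8 = -13)
h(M) = 2 (h(M) = -⅛*(-16) = 2)
h(-96) - S(142, K) = 2 - 1*83 = 2 - 83 = -81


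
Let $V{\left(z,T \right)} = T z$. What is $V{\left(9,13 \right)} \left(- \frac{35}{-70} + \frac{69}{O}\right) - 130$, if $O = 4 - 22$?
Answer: $-520$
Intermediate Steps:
$O = -18$ ($O = 4 - 22 = -18$)
$V{\left(9,13 \right)} \left(- \frac{35}{-70} + \frac{69}{O}\right) - 130 = 13 \cdot 9 \left(- \frac{35}{-70} + \frac{69}{-18}\right) - 130 = 117 \left(\left(-35\right) \left(- \frac{1}{70}\right) + 69 \left(- \frac{1}{18}\right)\right) - 130 = 117 \left(\frac{1}{2} - \frac{23}{6}\right) - 130 = 117 \left(- \frac{10}{3}\right) - 130 = -390 - 130 = -520$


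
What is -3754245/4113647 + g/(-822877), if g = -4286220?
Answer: 14542714181475/3385025502419 ≈ 4.2962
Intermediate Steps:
-3754245/4113647 + g/(-822877) = -3754245/4113647 - 4286220/(-822877) = -3754245*1/4113647 - 4286220*(-1/822877) = -3754245/4113647 + 4286220/822877 = 14542714181475/3385025502419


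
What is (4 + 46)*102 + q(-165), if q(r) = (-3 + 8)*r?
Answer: 4275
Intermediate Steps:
q(r) = 5*r
(4 + 46)*102 + q(-165) = (4 + 46)*102 + 5*(-165) = 50*102 - 825 = 5100 - 825 = 4275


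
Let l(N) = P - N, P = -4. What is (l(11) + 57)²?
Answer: 1764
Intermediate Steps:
l(N) = -4 - N
(l(11) + 57)² = ((-4 - 1*11) + 57)² = ((-4 - 11) + 57)² = (-15 + 57)² = 42² = 1764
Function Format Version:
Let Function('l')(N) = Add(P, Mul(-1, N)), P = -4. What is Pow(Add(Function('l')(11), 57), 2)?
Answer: 1764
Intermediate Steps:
Function('l')(N) = Add(-4, Mul(-1, N))
Pow(Add(Function('l')(11), 57), 2) = Pow(Add(Add(-4, Mul(-1, 11)), 57), 2) = Pow(Add(Add(-4, -11), 57), 2) = Pow(Add(-15, 57), 2) = Pow(42, 2) = 1764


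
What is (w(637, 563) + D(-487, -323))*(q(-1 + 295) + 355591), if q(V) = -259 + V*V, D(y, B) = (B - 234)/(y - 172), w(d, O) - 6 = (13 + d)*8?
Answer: 1515843397848/659 ≈ 2.3002e+9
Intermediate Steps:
w(d, O) = 110 + 8*d (w(d, O) = 6 + (13 + d)*8 = 6 + (104 + 8*d) = 110 + 8*d)
D(y, B) = (-234 + B)/(-172 + y)
q(V) = -259 + V²
(w(637, 563) + D(-487, -323))*(q(-1 + 295) + 355591) = ((110 + 8*637) + (-234 - 323)/(-172 - 487))*((-259 + (-1 + 295)²) + 355591) = ((110 + 5096) - 557/(-659))*((-259 + 294²) + 355591) = (5206 - 1/659*(-557))*((-259 + 86436) + 355591) = (5206 + 557/659)*(86177 + 355591) = (3431311/659)*441768 = 1515843397848/659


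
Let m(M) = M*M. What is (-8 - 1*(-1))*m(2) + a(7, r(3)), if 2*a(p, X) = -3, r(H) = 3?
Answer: -59/2 ≈ -29.500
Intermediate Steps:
m(M) = M**2
a(p, X) = -3/2 (a(p, X) = (1/2)*(-3) = -3/2)
(-8 - 1*(-1))*m(2) + a(7, r(3)) = (-8 - 1*(-1))*2**2 - 3/2 = (-8 + 1)*4 - 3/2 = -7*4 - 3/2 = -28 - 3/2 = -59/2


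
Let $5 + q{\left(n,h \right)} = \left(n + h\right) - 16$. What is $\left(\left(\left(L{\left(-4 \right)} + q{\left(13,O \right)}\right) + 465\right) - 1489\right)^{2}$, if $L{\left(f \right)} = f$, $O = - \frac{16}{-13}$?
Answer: $\frac{180956304}{169} \approx 1.0707 \cdot 10^{6}$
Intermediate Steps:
$O = \frac{16}{13}$ ($O = \left(-16\right) \left(- \frac{1}{13}\right) = \frac{16}{13} \approx 1.2308$)
$q{\left(n,h \right)} = -21 + h + n$ ($q{\left(n,h \right)} = -5 - \left(16 - h - n\right) = -5 + \left(-16 + h + n\right) = -21 + h + n$)
$\left(\left(\left(L{\left(-4 \right)} + q{\left(13,O \right)}\right) + 465\right) - 1489\right)^{2} = \left(\left(\left(-4 + \left(-21 + \frac{16}{13} + 13\right)\right) + 465\right) - 1489\right)^{2} = \left(\left(\left(-4 - \frac{88}{13}\right) + 465\right) - 1489\right)^{2} = \left(\left(- \frac{140}{13} + 465\right) - 1489\right)^{2} = \left(\frac{5905}{13} - 1489\right)^{2} = \left(- \frac{13452}{13}\right)^{2} = \frac{180956304}{169}$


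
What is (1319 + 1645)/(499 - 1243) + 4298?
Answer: 266229/62 ≈ 4294.0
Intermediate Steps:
(1319 + 1645)/(499 - 1243) + 4298 = 2964/(-744) + 4298 = 2964*(-1/744) + 4298 = -247/62 + 4298 = 266229/62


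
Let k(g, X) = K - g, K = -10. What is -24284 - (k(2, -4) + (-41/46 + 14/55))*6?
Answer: -30623347/1265 ≈ -24208.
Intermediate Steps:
k(g, X) = -10 - g
-24284 - (k(2, -4) + (-41/46 + 14/55))*6 = -24284 - ((-10 - 1*2) + (-41/46 + 14/55))*6 = -24284 - ((-10 - 2) + (-41*1/46 + 14*(1/55)))*6 = -24284 - (-12 + (-41/46 + 14/55))*6 = -24284 - (-12 - 1611/2530)*6 = -24284 - (-31971)*6/2530 = -24284 - 1*(-95913/1265) = -24284 + 95913/1265 = -30623347/1265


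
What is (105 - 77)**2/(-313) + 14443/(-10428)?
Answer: -1154201/296724 ≈ -3.8898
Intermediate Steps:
(105 - 77)**2/(-313) + 14443/(-10428) = 28**2*(-1/313) + 14443*(-1/10428) = 784*(-1/313) - 1313/948 = -784/313 - 1313/948 = -1154201/296724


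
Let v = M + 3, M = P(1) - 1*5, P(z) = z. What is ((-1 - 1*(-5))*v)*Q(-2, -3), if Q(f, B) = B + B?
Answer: 24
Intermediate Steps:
Q(f, B) = 2*B
M = -4 (M = 1 - 1*5 = 1 - 5 = -4)
v = -1 (v = -4 + 3 = -1)
((-1 - 1*(-5))*v)*Q(-2, -3) = ((-1 - 1*(-5))*(-1))*(2*(-3)) = ((-1 + 5)*(-1))*(-6) = (4*(-1))*(-6) = -4*(-6) = 24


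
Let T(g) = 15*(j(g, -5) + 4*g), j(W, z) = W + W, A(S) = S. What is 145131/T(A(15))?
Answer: 48377/450 ≈ 107.50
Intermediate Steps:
j(W, z) = 2*W
T(g) = 90*g (T(g) = 15*(2*g + 4*g) = 15*(6*g) = 90*g)
145131/T(A(15)) = 145131/((90*15)) = 145131/1350 = 145131*(1/1350) = 48377/450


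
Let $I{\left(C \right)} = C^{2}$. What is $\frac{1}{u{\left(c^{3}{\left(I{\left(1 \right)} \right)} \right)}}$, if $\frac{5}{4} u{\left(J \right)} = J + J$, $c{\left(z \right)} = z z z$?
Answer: $\frac{5}{8} \approx 0.625$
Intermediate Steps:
$c{\left(z \right)} = z^{3}$ ($c{\left(z \right)} = z^{2} z = z^{3}$)
$u{\left(J \right)} = \frac{8 J}{5}$ ($u{\left(J \right)} = \frac{4 \left(J + J\right)}{5} = \frac{4 \cdot 2 J}{5} = \frac{8 J}{5}$)
$\frac{1}{u{\left(c^{3}{\left(I{\left(1 \right)} \right)} \right)}} = \frac{1}{\frac{8}{5} \left(\left(1^{2}\right)^{3}\right)^{3}} = \frac{1}{\frac{8}{5} \left(1^{3}\right)^{3}} = \frac{1}{\frac{8}{5} \cdot 1^{3}} = \frac{1}{\frac{8}{5} \cdot 1} = \frac{1}{\frac{8}{5}} = \frac{5}{8}$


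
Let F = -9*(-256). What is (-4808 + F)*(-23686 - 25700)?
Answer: 123662544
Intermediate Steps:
F = 2304
(-4808 + F)*(-23686 - 25700) = (-4808 + 2304)*(-23686 - 25700) = -2504*(-49386) = 123662544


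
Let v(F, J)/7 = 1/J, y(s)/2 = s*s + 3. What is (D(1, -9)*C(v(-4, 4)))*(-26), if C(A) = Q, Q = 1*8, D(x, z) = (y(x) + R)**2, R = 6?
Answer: -40768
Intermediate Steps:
y(s) = 6 + 2*s**2 (y(s) = 2*(s*s + 3) = 2*(s**2 + 3) = 2*(3 + s**2) = 6 + 2*s**2)
v(F, J) = 7/J (v(F, J) = 7*(1/J) = 7/J)
D(x, z) = (12 + 2*x**2)**2 (D(x, z) = ((6 + 2*x**2) + 6)**2 = (12 + 2*x**2)**2)
Q = 8
C(A) = 8
(D(1, -9)*C(v(-4, 4)))*(-26) = ((4*(6 + 1**2)**2)*8)*(-26) = ((4*(6 + 1)**2)*8)*(-26) = ((4*7**2)*8)*(-26) = ((4*49)*8)*(-26) = (196*8)*(-26) = 1568*(-26) = -40768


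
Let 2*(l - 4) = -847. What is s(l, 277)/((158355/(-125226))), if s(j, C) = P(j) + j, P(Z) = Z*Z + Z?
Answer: -108307349/782 ≈ -1.3850e+5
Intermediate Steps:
l = -839/2 (l = 4 + (½)*(-847) = 4 - 847/2 = -839/2 ≈ -419.50)
P(Z) = Z + Z² (P(Z) = Z² + Z = Z + Z²)
s(j, C) = j + j*(1 + j) (s(j, C) = j*(1 + j) + j = j + j*(1 + j))
s(l, 277)/((158355/(-125226))) = (-839*(2 - 839/2)/2)/((158355/(-125226))) = (-839/2*(-835/2))/((158355*(-1/125226))) = 700565/(4*(-1955/1546)) = (700565/4)*(-1546/1955) = -108307349/782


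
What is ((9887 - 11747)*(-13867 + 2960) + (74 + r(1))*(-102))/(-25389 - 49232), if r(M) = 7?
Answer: -20278758/74621 ≈ -271.76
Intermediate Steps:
((9887 - 11747)*(-13867 + 2960) + (74 + r(1))*(-102))/(-25389 - 49232) = ((9887 - 11747)*(-13867 + 2960) + (74 + 7)*(-102))/(-25389 - 49232) = (-1860*(-10907) + 81*(-102))/(-74621) = (20287020 - 8262)*(-1/74621) = 20278758*(-1/74621) = -20278758/74621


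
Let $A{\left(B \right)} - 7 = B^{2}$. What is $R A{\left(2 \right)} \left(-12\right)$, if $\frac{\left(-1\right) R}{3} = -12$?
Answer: $-4752$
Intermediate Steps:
$R = 36$ ($R = \left(-3\right) \left(-12\right) = 36$)
$A{\left(B \right)} = 7 + B^{2}$
$R A{\left(2 \right)} \left(-12\right) = 36 \left(7 + 2^{2}\right) \left(-12\right) = 36 \left(7 + 4\right) \left(-12\right) = 36 \cdot 11 \left(-12\right) = 396 \left(-12\right) = -4752$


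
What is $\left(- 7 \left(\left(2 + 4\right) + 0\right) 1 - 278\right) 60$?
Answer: $-19200$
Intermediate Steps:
$\left(- 7 \left(\left(2 + 4\right) + 0\right) 1 - 278\right) 60 = \left(- 7 \left(6 + 0\right) 1 - 278\right) 60 = \left(\left(-7\right) 6 \cdot 1 - 278\right) 60 = \left(\left(-42\right) 1 - 278\right) 60 = \left(-42 - 278\right) 60 = \left(-320\right) 60 = -19200$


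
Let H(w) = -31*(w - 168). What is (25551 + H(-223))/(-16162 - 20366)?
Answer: -4709/4566 ≈ -1.0313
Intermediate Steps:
H(w) = 5208 - 31*w (H(w) = -31*(-168 + w) = 5208 - 31*w)
(25551 + H(-223))/(-16162 - 20366) = (25551 + (5208 - 31*(-223)))/(-16162 - 20366) = (25551 + (5208 + 6913))/(-36528) = (25551 + 12121)*(-1/36528) = 37672*(-1/36528) = -4709/4566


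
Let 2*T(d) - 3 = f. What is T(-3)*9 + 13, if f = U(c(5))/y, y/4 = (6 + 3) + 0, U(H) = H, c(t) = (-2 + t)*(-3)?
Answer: 203/8 ≈ 25.375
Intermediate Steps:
c(t) = 6 - 3*t
y = 36 (y = 4*((6 + 3) + 0) = 4*(9 + 0) = 4*9 = 36)
f = -¼ (f = (6 - 3*5)/36 = (6 - 15)*(1/36) = -9*1/36 = -¼ ≈ -0.25000)
T(d) = 11/8 (T(d) = 3/2 + (½)*(-¼) = 3/2 - ⅛ = 11/8)
T(-3)*9 + 13 = (11/8)*9 + 13 = 99/8 + 13 = 203/8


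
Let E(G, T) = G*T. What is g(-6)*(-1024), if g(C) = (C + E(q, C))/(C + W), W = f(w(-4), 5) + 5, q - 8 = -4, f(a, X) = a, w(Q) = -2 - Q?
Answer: 30720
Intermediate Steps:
q = 4 (q = 8 - 4 = 4)
W = 7 (W = (-2 - 1*(-4)) + 5 = (-2 + 4) + 5 = 2 + 5 = 7)
g(C) = 5*C/(7 + C) (g(C) = (C + 4*C)/(C + 7) = (5*C)/(7 + C) = 5*C/(7 + C))
g(-6)*(-1024) = (5*(-6)/(7 - 6))*(-1024) = (5*(-6)/1)*(-1024) = (5*(-6)*1)*(-1024) = -30*(-1024) = 30720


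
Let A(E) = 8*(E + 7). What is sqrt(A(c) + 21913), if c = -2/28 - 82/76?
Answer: 3*sqrt(43160761)/133 ≈ 148.19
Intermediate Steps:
c = -153/133 (c = -2*1/28 - 82*1/76 = -1/14 - 41/38 = -153/133 ≈ -1.1504)
A(E) = 56 + 8*E (A(E) = 8*(7 + E) = 56 + 8*E)
sqrt(A(c) + 21913) = sqrt((56 + 8*(-153/133)) + 21913) = sqrt((56 - 1224/133) + 21913) = sqrt(6224/133 + 21913) = sqrt(2920653/133) = 3*sqrt(43160761)/133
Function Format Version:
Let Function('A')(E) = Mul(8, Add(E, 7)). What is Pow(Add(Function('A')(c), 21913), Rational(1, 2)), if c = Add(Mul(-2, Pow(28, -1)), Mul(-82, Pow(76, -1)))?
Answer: Mul(Rational(3, 133), Pow(43160761, Rational(1, 2))) ≈ 148.19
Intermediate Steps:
c = Rational(-153, 133) (c = Add(Mul(-2, Rational(1, 28)), Mul(-82, Rational(1, 76))) = Add(Rational(-1, 14), Rational(-41, 38)) = Rational(-153, 133) ≈ -1.1504)
Function('A')(E) = Add(56, Mul(8, E)) (Function('A')(E) = Mul(8, Add(7, E)) = Add(56, Mul(8, E)))
Pow(Add(Function('A')(c), 21913), Rational(1, 2)) = Pow(Add(Add(56, Mul(8, Rational(-153, 133))), 21913), Rational(1, 2)) = Pow(Add(Add(56, Rational(-1224, 133)), 21913), Rational(1, 2)) = Pow(Add(Rational(6224, 133), 21913), Rational(1, 2)) = Pow(Rational(2920653, 133), Rational(1, 2)) = Mul(Rational(3, 133), Pow(43160761, Rational(1, 2)))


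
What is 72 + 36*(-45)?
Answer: -1548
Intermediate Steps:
72 + 36*(-45) = 72 - 1620 = -1548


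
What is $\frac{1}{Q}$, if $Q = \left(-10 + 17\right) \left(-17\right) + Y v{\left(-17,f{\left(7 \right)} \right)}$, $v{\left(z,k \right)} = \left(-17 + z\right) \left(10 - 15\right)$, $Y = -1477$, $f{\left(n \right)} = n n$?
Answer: $- \frac{1}{251209} \approx -3.9807 \cdot 10^{-6}$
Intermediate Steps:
$f{\left(n \right)} = n^{2}$
$v{\left(z,k \right)} = 85 - 5 z$ ($v{\left(z,k \right)} = \left(-17 + z\right) \left(-5\right) = 85 - 5 z$)
$Q = -251209$ ($Q = \left(-10 + 17\right) \left(-17\right) - 1477 \left(85 - -85\right) = 7 \left(-17\right) - 1477 \left(85 + 85\right) = -119 - 251090 = -251209$)
$\frac{1}{Q} = \frac{1}{-251209} = - \frac{1}{251209}$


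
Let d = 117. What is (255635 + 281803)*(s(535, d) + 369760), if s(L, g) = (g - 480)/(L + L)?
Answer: 106316747515803/535 ≈ 1.9872e+11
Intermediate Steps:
s(L, g) = (-480 + g)/(2*L) (s(L, g) = (-480 + g)/((2*L)) = (-480 + g)*(1/(2*L)) = (-480 + g)/(2*L))
(255635 + 281803)*(s(535, d) + 369760) = (255635 + 281803)*((½)*(-480 + 117)/535 + 369760) = 537438*((½)*(1/535)*(-363) + 369760) = 537438*(-363/1070 + 369760) = 537438*(395642837/1070) = 106316747515803/535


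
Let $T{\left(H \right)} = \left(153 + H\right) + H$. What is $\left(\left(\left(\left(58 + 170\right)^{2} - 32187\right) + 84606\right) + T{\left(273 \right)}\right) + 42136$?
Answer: $147238$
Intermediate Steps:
$T{\left(H \right)} = 153 + 2 H$
$\left(\left(\left(\left(58 + 170\right)^{2} - 32187\right) + 84606\right) + T{\left(273 \right)}\right) + 42136 = \left(\left(\left(\left(58 + 170\right)^{2} - 32187\right) + 84606\right) + \left(153 + 2 \cdot 273\right)\right) + 42136 = \left(\left(\left(228^{2} - 32187\right) + 84606\right) + \left(153 + 546\right)\right) + 42136 = \left(\left(\left(51984 - 32187\right) + 84606\right) + 699\right) + 42136 = \left(\left(19797 + 84606\right) + 699\right) + 42136 = \left(104403 + 699\right) + 42136 = 105102 + 42136 = 147238$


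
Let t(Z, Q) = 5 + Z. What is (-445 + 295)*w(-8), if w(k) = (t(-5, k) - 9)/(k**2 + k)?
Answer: 675/28 ≈ 24.107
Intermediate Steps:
w(k) = -9/(k + k**2) (w(k) = ((5 - 5) - 9)/(k**2 + k) = (0 - 9)/(k + k**2) = -9/(k + k**2))
(-445 + 295)*w(-8) = (-445 + 295)*(-9/(-8*(1 - 8))) = -(-1350)*(-1)/(8*(-7)) = -(-1350)*(-1)*(-1)/(8*7) = -150*(-9/56) = 675/28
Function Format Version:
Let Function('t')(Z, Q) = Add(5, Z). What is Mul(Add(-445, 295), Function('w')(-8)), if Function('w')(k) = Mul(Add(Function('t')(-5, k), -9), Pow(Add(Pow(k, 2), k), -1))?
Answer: Rational(675, 28) ≈ 24.107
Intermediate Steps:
Function('w')(k) = Mul(-9, Pow(Add(k, Pow(k, 2)), -1)) (Function('w')(k) = Mul(Add(Add(5, -5), -9), Pow(Add(Pow(k, 2), k), -1)) = Mul(Add(0, -9), Pow(Add(k, Pow(k, 2)), -1)) = Mul(-9, Pow(Add(k, Pow(k, 2)), -1)))
Mul(Add(-445, 295), Function('w')(-8)) = Mul(Add(-445, 295), Mul(-9, Pow(-8, -1), Pow(Add(1, -8), -1))) = Mul(-150, Mul(-9, Rational(-1, 8), Pow(-7, -1))) = Mul(-150, Mul(-9, Rational(-1, 8), Rational(-1, 7))) = Mul(-150, Rational(-9, 56)) = Rational(675, 28)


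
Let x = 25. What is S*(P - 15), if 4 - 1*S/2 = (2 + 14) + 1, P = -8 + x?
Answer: -52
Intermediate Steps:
P = 17 (P = -8 + 25 = 17)
S = -26 (S = 8 - 2*((2 + 14) + 1) = 8 - 2*(16 + 1) = 8 - 2*17 = 8 - 34 = -26)
S*(P - 15) = -26*(17 - 15) = -26*2 = -52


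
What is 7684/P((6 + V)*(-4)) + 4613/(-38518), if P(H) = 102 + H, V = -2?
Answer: 147787797/1656274 ≈ 89.229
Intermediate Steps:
7684/P((6 + V)*(-4)) + 4613/(-38518) = 7684/(102 + (6 - 2)*(-4)) + 4613/(-38518) = 7684/(102 + 4*(-4)) + 4613*(-1/38518) = 7684/(102 - 16) - 4613/38518 = 7684/86 - 4613/38518 = 7684*(1/86) - 4613/38518 = 3842/43 - 4613/38518 = 147787797/1656274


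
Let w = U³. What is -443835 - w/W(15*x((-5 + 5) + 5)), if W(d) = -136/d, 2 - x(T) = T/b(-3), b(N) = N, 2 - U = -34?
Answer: -7224435/17 ≈ -4.2497e+5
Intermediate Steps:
U = 36 (U = 2 - 1*(-34) = 2 + 34 = 36)
x(T) = 2 + T/3 (x(T) = 2 - T/(-3) = 2 - T*(-1)/3 = 2 - (-1)*T/3 = 2 + T/3)
w = 46656 (w = 36³ = 46656)
-443835 - w/W(15*x((-5 + 5) + 5)) = -443835 - 46656/((-136*1/(15*(2 + ((-5 + 5) + 5)/3)))) = -443835 - 46656/((-136*1/(15*(2 + (0 + 5)/3)))) = -443835 - 46656/((-136*1/(15*(2 + (⅓)*5)))) = -443835 - 46656/((-136*1/(15*(2 + 5/3)))) = -443835 - 46656/((-136/(15*(11/3)))) = -443835 - 46656/((-136/55)) = -443835 - 46656/((-136*1/55)) = -443835 - 46656/(-136/55) = -443835 - 46656*(-55)/136 = -443835 - 1*(-320760/17) = -443835 + 320760/17 = -7224435/17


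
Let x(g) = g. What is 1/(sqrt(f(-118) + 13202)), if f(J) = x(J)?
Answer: sqrt(3271)/6542 ≈ 0.0087424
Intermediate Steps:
f(J) = J
1/(sqrt(f(-118) + 13202)) = 1/(sqrt(-118 + 13202)) = 1/(sqrt(13084)) = 1/(2*sqrt(3271)) = sqrt(3271)/6542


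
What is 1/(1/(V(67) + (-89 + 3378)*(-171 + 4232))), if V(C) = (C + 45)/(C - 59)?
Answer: 13356643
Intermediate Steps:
V(C) = (45 + C)/(-59 + C)
1/(1/(V(67) + (-89 + 3378)*(-171 + 4232))) = 1/(1/((45 + 67)/(-59 + 67) + (-89 + 3378)*(-171 + 4232))) = 1/(1/(112/8 + 3289*4061)) = 1/(1/((⅛)*112 + 13356629)) = 1/(1/(14 + 13356629)) = 1/(1/13356643) = 13356643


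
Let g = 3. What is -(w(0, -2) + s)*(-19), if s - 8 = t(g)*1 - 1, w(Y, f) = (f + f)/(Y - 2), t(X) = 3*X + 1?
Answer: 361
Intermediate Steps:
t(X) = 1 + 3*X
w(Y, f) = 2*f/(-2 + Y) (w(Y, f) = (2*f)/(-2 + Y) = 2*f/(-2 + Y))
s = 17 (s = 8 + ((1 + 3*3)*1 - 1) = 8 + ((1 + 9)*1 - 1) = 8 + (10*1 - 1) = 8 + (10 - 1) = 8 + 9 = 17)
-(w(0, -2) + s)*(-19) = -(2*(-2)/(-2 + 0) + 17)*(-19) = -(2*(-2)/(-2) + 17)*(-19) = -(2*(-2)*(-1/2) + 17)*(-19) = -(2 + 17)*(-19) = -19*(-19) = -1*(-361) = 361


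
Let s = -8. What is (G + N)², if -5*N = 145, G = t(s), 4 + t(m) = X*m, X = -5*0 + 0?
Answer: 1089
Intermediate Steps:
X = 0 (X = 0 + 0 = 0)
t(m) = -4 (t(m) = -4 + 0*m = -4 + 0 = -4)
G = -4
N = -29 (N = -⅕*145 = -29)
(G + N)² = (-4 - 29)² = (-33)² = 1089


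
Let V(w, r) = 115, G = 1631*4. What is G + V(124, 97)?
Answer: 6639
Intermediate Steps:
G = 6524
G + V(124, 97) = 6524 + 115 = 6639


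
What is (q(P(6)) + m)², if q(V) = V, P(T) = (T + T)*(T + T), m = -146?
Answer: 4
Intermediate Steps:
P(T) = 4*T² (P(T) = (2*T)*(2*T) = 4*T²)
(q(P(6)) + m)² = (4*6² - 146)² = (4*36 - 146)² = (144 - 146)² = (-2)² = 4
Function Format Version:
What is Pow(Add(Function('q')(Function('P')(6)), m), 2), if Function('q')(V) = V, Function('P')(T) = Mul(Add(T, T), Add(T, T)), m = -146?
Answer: 4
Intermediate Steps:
Function('P')(T) = Mul(4, Pow(T, 2)) (Function('P')(T) = Mul(Mul(2, T), Mul(2, T)) = Mul(4, Pow(T, 2)))
Pow(Add(Function('q')(Function('P')(6)), m), 2) = Pow(Add(Mul(4, Pow(6, 2)), -146), 2) = Pow(Add(Mul(4, 36), -146), 2) = Pow(Add(144, -146), 2) = Pow(-2, 2) = 4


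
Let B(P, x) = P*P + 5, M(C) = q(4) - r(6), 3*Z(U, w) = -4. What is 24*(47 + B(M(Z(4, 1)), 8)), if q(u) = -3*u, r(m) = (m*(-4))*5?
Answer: 281184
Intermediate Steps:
r(m) = -20*m (r(m) = -4*m*5 = -20*m)
Z(U, w) = -4/3 (Z(U, w) = (⅓)*(-4) = -4/3)
M(C) = 108 (M(C) = -3*4 - (-20)*6 = -12 - 1*(-120) = -12 + 120 = 108)
B(P, x) = 5 + P² (B(P, x) = P² + 5 = 5 + P²)
24*(47 + B(M(Z(4, 1)), 8)) = 24*(47 + (5 + 108²)) = 24*(47 + (5 + 11664)) = 24*(47 + 11669) = 24*11716 = 281184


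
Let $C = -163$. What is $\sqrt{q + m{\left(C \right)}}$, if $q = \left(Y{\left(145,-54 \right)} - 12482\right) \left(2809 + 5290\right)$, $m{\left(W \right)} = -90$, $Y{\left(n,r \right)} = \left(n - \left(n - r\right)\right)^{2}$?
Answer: $2 i \sqrt{19368781} \approx 8802.0 i$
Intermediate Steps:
$Y{\left(n,r \right)} = r^{2}$
$q = -77475034$ ($q = \left(\left(-54\right)^{2} - 12482\right) \left(2809 + 5290\right) = \left(2916 - 12482\right) 8099 = \left(-9566\right) 8099 = -77475034$)
$\sqrt{q + m{\left(C \right)}} = \sqrt{-77475034 - 90} = \sqrt{-77475124} = 2 i \sqrt{19368781}$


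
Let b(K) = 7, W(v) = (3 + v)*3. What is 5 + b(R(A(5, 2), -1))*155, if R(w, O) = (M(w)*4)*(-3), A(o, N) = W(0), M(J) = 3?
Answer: 1090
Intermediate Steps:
W(v) = 9 + 3*v
A(o, N) = 9 (A(o, N) = 9 + 3*0 = 9 + 0 = 9)
R(w, O) = -36 (R(w, O) = (3*4)*(-3) = 12*(-3) = -36)
5 + b(R(A(5, 2), -1))*155 = 5 + 7*155 = 5 + 1085 = 1090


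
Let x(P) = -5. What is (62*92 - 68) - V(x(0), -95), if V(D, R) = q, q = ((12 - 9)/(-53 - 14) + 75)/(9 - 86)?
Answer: 29081146/5159 ≈ 5637.0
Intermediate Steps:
q = -5022/5159 (q = (3/(-67) + 75)/(-77) = (3*(-1/67) + 75)*(-1/77) = (-3/67 + 75)*(-1/77) = (5022/67)*(-1/77) = -5022/5159 ≈ -0.97344)
V(D, R) = -5022/5159
(62*92 - 68) - V(x(0), -95) = (62*92 - 68) - 1*(-5022/5159) = (5704 - 68) + 5022/5159 = 5636 + 5022/5159 = 29081146/5159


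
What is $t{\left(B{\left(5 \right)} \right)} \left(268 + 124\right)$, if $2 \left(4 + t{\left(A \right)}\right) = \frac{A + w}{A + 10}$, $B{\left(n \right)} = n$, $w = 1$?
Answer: $- \frac{7448}{5} \approx -1489.6$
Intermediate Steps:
$t{\left(A \right)} = -4 + \frac{1 + A}{2 \left(10 + A\right)}$ ($t{\left(A \right)} = -4 + \frac{\left(A + 1\right) \frac{1}{A + 10}}{2} = -4 + \frac{\left(1 + A\right) \frac{1}{10 + A}}{2} = -4 + \frac{\frac{1}{10 + A} \left(1 + A\right)}{2} = -4 + \frac{1 + A}{2 \left(10 + A\right)}$)
$t{\left(B{\left(5 \right)} \right)} \left(268 + 124\right) = \frac{-79 - 35}{2 \left(10 + 5\right)} \left(268 + 124\right) = \frac{-79 - 35}{2 \cdot 15} \cdot 392 = \frac{1}{2} \cdot \frac{1}{15} \left(-114\right) 392 = \left(- \frac{19}{5}\right) 392 = - \frac{7448}{5}$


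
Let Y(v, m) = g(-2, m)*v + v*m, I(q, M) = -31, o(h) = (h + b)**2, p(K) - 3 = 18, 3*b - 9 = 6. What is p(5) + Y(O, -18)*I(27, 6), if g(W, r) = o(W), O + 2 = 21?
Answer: 5322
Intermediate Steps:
b = 5 (b = 3 + (1/3)*6 = 3 + 2 = 5)
p(K) = 21 (p(K) = 3 + 18 = 21)
O = 19 (O = -2 + 21 = 19)
o(h) = (5 + h)**2 (o(h) = (h + 5)**2 = (5 + h)**2)
g(W, r) = (5 + W)**2
Y(v, m) = 9*v + m*v (Y(v, m) = (5 - 2)**2*v + v*m = 3**2*v + m*v = 9*v + m*v)
p(5) + Y(O, -18)*I(27, 6) = 21 + (19*(9 - 18))*(-31) = 21 + (19*(-9))*(-31) = 21 - 171*(-31) = 21 + 5301 = 5322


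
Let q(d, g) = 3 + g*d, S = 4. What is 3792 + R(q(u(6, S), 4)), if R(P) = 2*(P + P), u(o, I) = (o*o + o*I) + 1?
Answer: 4780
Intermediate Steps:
u(o, I) = 1 + o² + I*o (u(o, I) = (o² + I*o) + 1 = 1 + o² + I*o)
q(d, g) = 3 + d*g
R(P) = 4*P (R(P) = 2*(2*P) = 4*P)
3792 + R(q(u(6, S), 4)) = 3792 + 4*(3 + (1 + 6² + 4*6)*4) = 3792 + 4*(3 + (1 + 36 + 24)*4) = 3792 + 4*(3 + 61*4) = 3792 + 4*(3 + 244) = 3792 + 4*247 = 3792 + 988 = 4780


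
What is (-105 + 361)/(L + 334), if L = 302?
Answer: 64/159 ≈ 0.40252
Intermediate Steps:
(-105 + 361)/(L + 334) = (-105 + 361)/(302 + 334) = 256/636 = 256*(1/636) = 64/159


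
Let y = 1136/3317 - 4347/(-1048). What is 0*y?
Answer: 0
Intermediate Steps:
y = 15609527/3476216 (y = 1136*(1/3317) - 4347*(-1/1048) = 1136/3317 + 4347/1048 = 15609527/3476216 ≈ 4.4904)
0*y = 0*(15609527/3476216) = 0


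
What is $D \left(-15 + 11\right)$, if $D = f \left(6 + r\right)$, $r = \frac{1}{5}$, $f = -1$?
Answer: $\frac{124}{5} \approx 24.8$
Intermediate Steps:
$r = \frac{1}{5} \approx 0.2$
$D = - \frac{31}{5}$ ($D = - (6 + \frac{1}{5}) = \left(-1\right) \frac{31}{5} = - \frac{31}{5} \approx -6.2$)
$D \left(-15 + 11\right) = - \frac{31 \left(-15 + 11\right)}{5} = \left(- \frac{31}{5}\right) \left(-4\right) = \frac{124}{5}$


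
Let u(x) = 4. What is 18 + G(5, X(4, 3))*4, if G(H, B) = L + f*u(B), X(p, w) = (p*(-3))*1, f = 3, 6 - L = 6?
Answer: 66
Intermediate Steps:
L = 0 (L = 6 - 1*6 = 6 - 6 = 0)
X(p, w) = -3*p (X(p, w) = -3*p*1 = -3*p)
G(H, B) = 12 (G(H, B) = 0 + 3*4 = 0 + 12 = 12)
18 + G(5, X(4, 3))*4 = 18 + 12*4 = 18 + 48 = 66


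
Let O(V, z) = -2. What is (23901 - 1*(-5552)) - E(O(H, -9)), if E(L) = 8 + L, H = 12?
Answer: 29447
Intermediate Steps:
(23901 - 1*(-5552)) - E(O(H, -9)) = (23901 - 1*(-5552)) - (8 - 2) = (23901 + 5552) - 1*6 = 29453 - 6 = 29447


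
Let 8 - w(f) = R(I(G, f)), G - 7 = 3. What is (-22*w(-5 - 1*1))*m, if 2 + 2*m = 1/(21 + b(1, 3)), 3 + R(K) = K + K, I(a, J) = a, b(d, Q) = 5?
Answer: -5049/26 ≈ -194.19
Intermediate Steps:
G = 10 (G = 7 + 3 = 10)
R(K) = -3 + 2*K (R(K) = -3 + (K + K) = -3 + 2*K)
w(f) = -9 (w(f) = 8 - (-3 + 2*10) = 8 - (-3 + 20) = 8 - 1*17 = 8 - 17 = -9)
m = -51/52 (m = -1 + 1/(2*(21 + 5)) = -1 + (½)/26 = -1 + (½)*(1/26) = -1 + 1/52 = -51/52 ≈ -0.98077)
(-22*w(-5 - 1*1))*m = -22*(-9)*(-51/52) = 198*(-51/52) = -5049/26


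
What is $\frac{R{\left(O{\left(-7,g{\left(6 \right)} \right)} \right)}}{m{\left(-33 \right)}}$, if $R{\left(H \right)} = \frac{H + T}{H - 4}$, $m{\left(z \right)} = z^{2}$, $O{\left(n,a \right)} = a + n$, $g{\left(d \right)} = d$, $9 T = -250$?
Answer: $\frac{259}{49005} \approx 0.0052852$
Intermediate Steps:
$T = - \frac{250}{9}$ ($T = \frac{1}{9} \left(-250\right) = - \frac{250}{9} \approx -27.778$)
$R{\left(H \right)} = \frac{- \frac{250}{9} + H}{-4 + H}$ ($R{\left(H \right)} = \frac{H - \frac{250}{9}}{H - 4} = \frac{- \frac{250}{9} + H}{-4 + H}$)
$\frac{R{\left(O{\left(-7,g{\left(6 \right)} \right)} \right)}}{m{\left(-33 \right)}} = \frac{\frac{1}{-4 + \left(6 - 7\right)} \left(- \frac{250}{9} + \left(6 - 7\right)\right)}{\left(-33\right)^{2}} = \frac{\frac{1}{-4 - 1} \left(- \frac{250}{9} - 1\right)}{1089} = \frac{1}{-5} \left(- \frac{259}{9}\right) \frac{1}{1089} = \left(- \frac{1}{5}\right) \left(- \frac{259}{9}\right) \frac{1}{1089} = \frac{259}{45} \cdot \frac{1}{1089} = \frac{259}{49005}$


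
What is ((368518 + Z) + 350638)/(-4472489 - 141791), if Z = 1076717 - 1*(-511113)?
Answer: -104863/209740 ≈ -0.49997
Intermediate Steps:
Z = 1587830 (Z = 1076717 + 511113 = 1587830)
((368518 + Z) + 350638)/(-4472489 - 141791) = ((368518 + 1587830) + 350638)/(-4472489 - 141791) = (1956348 + 350638)/(-4614280) = 2306986*(-1/4614280) = -104863/209740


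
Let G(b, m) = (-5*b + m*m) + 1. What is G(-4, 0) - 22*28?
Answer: -595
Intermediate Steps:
G(b, m) = 1 + m² - 5*b (G(b, m) = (-5*b + m²) + 1 = (m² - 5*b) + 1 = 1 + m² - 5*b)
G(-4, 0) - 22*28 = (1 + 0² - 5*(-4)) - 22*28 = (1 + 0 + 20) - 616 = 21 - 616 = -595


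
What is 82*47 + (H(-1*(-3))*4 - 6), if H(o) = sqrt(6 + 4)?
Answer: 3848 + 4*sqrt(10) ≈ 3860.6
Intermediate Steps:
H(o) = sqrt(10)
82*47 + (H(-1*(-3))*4 - 6) = 82*47 + (sqrt(10)*4 - 6) = 3854 + (4*sqrt(10) - 6) = 3854 + (-6 + 4*sqrt(10)) = 3848 + 4*sqrt(10)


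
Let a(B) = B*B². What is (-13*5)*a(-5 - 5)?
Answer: 65000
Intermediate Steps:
a(B) = B³
(-13*5)*a(-5 - 5) = (-13*5)*(-5 - 5)³ = -65*(-10)³ = -65*(-1000) = 65000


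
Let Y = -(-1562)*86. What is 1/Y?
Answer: 1/134332 ≈ 7.4442e-6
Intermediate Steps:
Y = 134332 (Y = -142*(-946) = 134332)
1/Y = 1/134332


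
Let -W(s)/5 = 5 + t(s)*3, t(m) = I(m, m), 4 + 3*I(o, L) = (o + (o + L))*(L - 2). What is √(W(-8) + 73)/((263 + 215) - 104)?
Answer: I*√283/187 ≈ 0.08996*I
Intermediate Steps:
I(o, L) = -4/3 + (-2 + L)*(L + 2*o)/3 (I(o, L) = -4/3 + ((o + (o + L))*(L - 2))/3 = -4/3 + ((o + (L + o))*(-2 + L))/3 = -4/3 + ((L + 2*o)*(-2 + L))/3 = -4/3 + ((-2 + L)*(L + 2*o))/3 = -4/3 + (-2 + L)*(L + 2*o)/3)
t(m) = -4/3 + m² - 2*m (t(m) = -4/3 - 4*m/3 - 2*m/3 + m²/3 + 2*m*m/3 = -4/3 - 4*m/3 - 2*m/3 + m²/3 + 2*m²/3 = -4/3 + m² - 2*m)
W(s) = -5 - 15*s² + 30*s (W(s) = -5*(5 + (-4/3 + s² - 2*s)*3) = -5*(5 + (-4 - 6*s + 3*s²)) = -5*(1 - 6*s + 3*s²) = -5 - 15*s² + 30*s)
√(W(-8) + 73)/((263 + 215) - 104) = √((-5 - 15*(-8)² + 30*(-8)) + 73)/((263 + 215) - 104) = √((-5 - 15*64 - 240) + 73)/(478 - 104) = √((-5 - 960 - 240) + 73)/374 = √(-1205 + 73)*(1/374) = √(-1132)*(1/374) = (2*I*√283)*(1/374) = I*√283/187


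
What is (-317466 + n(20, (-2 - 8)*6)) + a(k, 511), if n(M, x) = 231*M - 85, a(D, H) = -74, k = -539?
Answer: -313005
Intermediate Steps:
n(M, x) = -85 + 231*M
(-317466 + n(20, (-2 - 8)*6)) + a(k, 511) = (-317466 + (-85 + 231*20)) - 74 = (-317466 + (-85 + 4620)) - 74 = (-317466 + 4535) - 74 = -312931 - 74 = -313005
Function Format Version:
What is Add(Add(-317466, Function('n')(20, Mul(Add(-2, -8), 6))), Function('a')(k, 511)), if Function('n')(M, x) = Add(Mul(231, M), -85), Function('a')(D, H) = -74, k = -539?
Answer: -313005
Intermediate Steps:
Function('n')(M, x) = Add(-85, Mul(231, M))
Add(Add(-317466, Function('n')(20, Mul(Add(-2, -8), 6))), Function('a')(k, 511)) = Add(Add(-317466, Add(-85, Mul(231, 20))), -74) = Add(Add(-317466, Add(-85, 4620)), -74) = Add(Add(-317466, 4535), -74) = Add(-312931, -74) = -313005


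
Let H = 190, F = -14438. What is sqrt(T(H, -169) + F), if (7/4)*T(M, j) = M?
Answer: I*sqrt(702142)/7 ≈ 119.71*I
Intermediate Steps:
T(M, j) = 4*M/7
sqrt(T(H, -169) + F) = sqrt((4/7)*190 - 14438) = sqrt(760/7 - 14438) = sqrt(-100306/7) = I*sqrt(702142)/7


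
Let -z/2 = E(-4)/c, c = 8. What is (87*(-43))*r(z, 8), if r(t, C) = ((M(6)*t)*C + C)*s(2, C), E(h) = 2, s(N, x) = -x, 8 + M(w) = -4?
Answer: 1675968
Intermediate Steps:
M(w) = -12 (M(w) = -8 - 4 = -12)
z = -½ (z = -4/8 = -2*¼ = -½ ≈ -0.50000)
r(t, C) = -C*(C - 12*C*t) (r(t, C) = ((-12*t)*C + C)*(-C) = (-12*C*t + C)*(-C) = (C - 12*C*t)*(-C) = -C*(C - 12*C*t))
(87*(-43))*r(z, 8) = (87*(-43))*(8²*(-1 + 12*(-½))) = -239424*(-1 - 6) = -239424*(-7) = -3741*(-448) = 1675968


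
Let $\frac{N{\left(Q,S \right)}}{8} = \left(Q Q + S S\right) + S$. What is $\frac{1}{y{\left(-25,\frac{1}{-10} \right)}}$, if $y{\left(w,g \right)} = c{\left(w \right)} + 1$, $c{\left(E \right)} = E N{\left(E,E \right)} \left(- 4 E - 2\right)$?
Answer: $- \frac{1}{24009999} \approx -4.1649 \cdot 10^{-8}$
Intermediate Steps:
$N{\left(Q,S \right)} = 8 S + 8 Q^{2} + 8 S^{2}$ ($N{\left(Q,S \right)} = 8 \left(\left(Q Q + S S\right) + S\right) = 8 \left(\left(Q^{2} + S^{2}\right) + S\right) = 8 \left(S + Q^{2} + S^{2}\right) = 8 S + 8 Q^{2} + 8 S^{2}$)
$c{\left(E \right)} = E \left(-2 - 4 E\right) \left(8 E + 16 E^{2}\right)$ ($c{\left(E \right)} = E \left(8 E + 8 E^{2} + 8 E^{2}\right) \left(- 4 E - 2\right) = E \left(8 E + 16 E^{2}\right) \left(-2 - 4 E\right) = E \left(-2 - 4 E\right) \left(8 E + 16 E^{2}\right)$)
$y{\left(w,g \right)} = 1 - 16 w^{2} \left(1 + 2 w\right)^{2}$ ($y{\left(w,g \right)} = - 16 w^{2} \left(1 + 2 w\right)^{2} + 1 = 1 - 16 w^{2} \left(1 + 2 w\right)^{2}$)
$\frac{1}{y{\left(-25,\frac{1}{-10} \right)}} = \frac{1}{1 - 16 \left(-25\right)^{2} \left(1 + 2 \left(-25\right)\right)^{2}} = \frac{1}{1 - 10000 \left(1 - 50\right)^{2}} = \frac{1}{1 - 10000 \left(-49\right)^{2}} = \frac{1}{1 - 10000 \cdot 2401} = \frac{1}{1 - 24010000} = \frac{1}{-24009999} = - \frac{1}{24009999}$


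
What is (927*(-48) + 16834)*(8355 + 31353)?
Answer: -1098402696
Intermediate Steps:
(927*(-48) + 16834)*(8355 + 31353) = (-44496 + 16834)*39708 = -27662*39708 = -1098402696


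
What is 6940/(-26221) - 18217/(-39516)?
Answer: 203426917/1036149036 ≈ 0.19633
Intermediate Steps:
6940/(-26221) - 18217/(-39516) = 6940*(-1/26221) - 18217*(-1/39516) = -6940/26221 + 18217/39516 = 203426917/1036149036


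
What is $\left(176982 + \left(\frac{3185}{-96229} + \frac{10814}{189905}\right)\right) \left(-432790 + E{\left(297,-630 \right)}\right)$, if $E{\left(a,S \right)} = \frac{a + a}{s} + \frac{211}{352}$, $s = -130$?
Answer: $- \frac{4575206603013588540131937}{59731077920800} \approx -7.6597 \cdot 10^{10}$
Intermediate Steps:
$E{\left(a,S \right)} = \frac{211}{352} - \frac{a}{65}$ ($E{\left(a,S \right)} = \frac{a + a}{-130} + \frac{211}{352} = 2 a \left(- \frac{1}{130}\right) + 211 \cdot \frac{1}{352} = - \frac{a}{65} + \frac{211}{352} = \frac{211}{352} - \frac{a}{65}$)
$\left(176982 + \left(\frac{3185}{-96229} + \frac{10814}{189905}\right)\right) \left(-432790 + E{\left(297,-630 \right)}\right) = \left(176982 + \left(\frac{3185}{-96229} + \frac{10814}{189905}\right)\right) \left(-432790 + \left(\frac{211}{352} - \frac{297}{65}\right)\right) = \left(176982 + \left(3185 \left(- \frac{1}{96229}\right) + 10814 \cdot \frac{1}{189905}\right)\right) \left(-432790 + \left(\frac{211}{352} - \frac{297}{65}\right)\right) = \left(176982 + \left(- \frac{455}{13747} + \frac{10814}{189905}\right)\right) \left(-432790 - \frac{90829}{22880}\right) = \left(176982 + \frac{62253283}{2610624035}\right) \left(- \frac{9902326029}{22880}\right) = \frac{462033525215653}{2610624035} \left(- \frac{9902326029}{22880}\right) = - \frac{4575206603013588540131937}{59731077920800}$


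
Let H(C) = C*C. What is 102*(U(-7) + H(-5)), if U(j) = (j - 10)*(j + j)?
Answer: 26826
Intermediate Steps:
U(j) = 2*j*(-10 + j) (U(j) = (-10 + j)*(2*j) = 2*j*(-10 + j))
H(C) = C**2
102*(U(-7) + H(-5)) = 102*(2*(-7)*(-10 - 7) + (-5)**2) = 102*(2*(-7)*(-17) + 25) = 102*(238 + 25) = 102*263 = 26826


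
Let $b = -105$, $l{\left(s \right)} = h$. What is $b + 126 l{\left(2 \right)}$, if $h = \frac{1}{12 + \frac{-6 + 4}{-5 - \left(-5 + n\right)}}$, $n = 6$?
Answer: $- \frac{3507}{37} \approx -94.784$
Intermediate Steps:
$h = \frac{3}{37}$ ($h = \frac{1}{12 + \frac{-6 + 4}{-5 + \left(5 - 6\right)}} = \frac{1}{12 - \frac{2}{-5 + \left(5 - 6\right)}} = \frac{1}{12 - \frac{2}{-5 - 1}} = \frac{1}{12 - \frac{2}{-6}} = \frac{1}{12 - - \frac{1}{3}} = \frac{1}{12 + \frac{1}{3}} = \frac{1}{\frac{37}{3}} = \frac{3}{37} \approx 0.081081$)
$l{\left(s \right)} = \frac{3}{37}$
$b + 126 l{\left(2 \right)} = -105 + 126 \cdot \frac{3}{37} = -105 + \frac{378}{37} = - \frac{3507}{37}$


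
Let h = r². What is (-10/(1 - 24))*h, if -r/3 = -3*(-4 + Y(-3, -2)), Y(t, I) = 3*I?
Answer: 81000/23 ≈ 3521.7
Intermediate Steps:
r = -90 (r = -(-9)*(-4 + 3*(-2)) = -(-9)*(-4 - 6) = -(-9)*(-10) = -3*30 = -90)
h = 8100 (h = (-90)² = 8100)
(-10/(1 - 24))*h = (-10/(1 - 24))*8100 = (-10/(-23))*8100 = -1/23*(-10)*8100 = (10/23)*8100 = 81000/23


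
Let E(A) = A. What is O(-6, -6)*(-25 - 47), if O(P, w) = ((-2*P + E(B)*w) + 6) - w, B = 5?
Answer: 432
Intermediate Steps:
O(P, w) = 6 - 2*P + 4*w (O(P, w) = ((-2*P + 5*w) + 6) - w = (6 - 2*P + 5*w) - w = 6 - 2*P + 4*w)
O(-6, -6)*(-25 - 47) = (6 - 2*(-6) + 4*(-6))*(-25 - 47) = (6 + 12 - 24)*(-72) = -6*(-72) = 432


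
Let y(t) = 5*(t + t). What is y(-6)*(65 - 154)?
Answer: 5340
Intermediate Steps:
y(t) = 10*t (y(t) = 5*(2*t) = 10*t)
y(-6)*(65 - 154) = (10*(-6))*(65 - 154) = -60*(-89) = 5340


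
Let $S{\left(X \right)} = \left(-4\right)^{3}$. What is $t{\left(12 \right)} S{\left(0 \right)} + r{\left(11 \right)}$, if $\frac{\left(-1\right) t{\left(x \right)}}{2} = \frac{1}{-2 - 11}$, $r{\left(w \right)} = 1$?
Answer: $- \frac{115}{13} \approx -8.8462$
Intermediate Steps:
$S{\left(X \right)} = -64$
$t{\left(x \right)} = \frac{2}{13}$ ($t{\left(x \right)} = - \frac{2}{-2 - 11} = - \frac{2}{-13} = \left(-2\right) \left(- \frac{1}{13}\right) = \frac{2}{13}$)
$t{\left(12 \right)} S{\left(0 \right)} + r{\left(11 \right)} = \frac{2}{13} \left(-64\right) + 1 = - \frac{128}{13} + 1 = - \frac{115}{13}$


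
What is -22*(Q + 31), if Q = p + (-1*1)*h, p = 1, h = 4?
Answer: -616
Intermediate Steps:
Q = -3 (Q = 1 - 1*1*4 = 1 - 1*4 = 1 - 4 = -3)
-22*(Q + 31) = -22*(-3 + 31) = -22*28 = -616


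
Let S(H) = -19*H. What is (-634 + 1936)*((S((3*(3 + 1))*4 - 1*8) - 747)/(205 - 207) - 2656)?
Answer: -2477055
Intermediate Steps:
(-634 + 1936)*((S((3*(3 + 1))*4 - 1*8) - 747)/(205 - 207) - 2656) = (-634 + 1936)*((-19*((3*(3 + 1))*4 - 1*8) - 747)/(205 - 207) - 2656) = 1302*((-19*((3*4)*4 - 8) - 747)/(-2) - 2656) = 1302*((-19*(12*4 - 8) - 747)*(-½) - 2656) = 1302*((-19*(48 - 8) - 747)*(-½) - 2656) = 1302*((-19*40 - 747)*(-½) - 2656) = 1302*((-760 - 747)*(-½) - 2656) = 1302*(-1507*(-½) - 2656) = 1302*(1507/2 - 2656) = 1302*(-3805/2) = -2477055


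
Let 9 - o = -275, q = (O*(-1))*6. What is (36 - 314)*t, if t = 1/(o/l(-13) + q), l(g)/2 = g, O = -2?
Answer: -1807/7 ≈ -258.14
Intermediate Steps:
l(g) = 2*g
q = 12 (q = -2*(-1)*6 = 2*6 = 12)
o = 284 (o = 9 - 1*(-275) = 9 + 275 = 284)
t = 13/14 (t = 1/(284/((2*(-13))) + 12) = 1/(284/(-26) + 12) = 1/(284*(-1/26) + 12) = 1/(-142/13 + 12) = 1/(14/13) = 13/14 ≈ 0.92857)
(36 - 314)*t = (36 - 314)*(13/14) = -278*13/14 = -1807/7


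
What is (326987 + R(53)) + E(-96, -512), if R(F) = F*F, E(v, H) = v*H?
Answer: 378948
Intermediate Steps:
E(v, H) = H*v
R(F) = F²
(326987 + R(53)) + E(-96, -512) = (326987 + 53²) - 512*(-96) = (326987 + 2809) + 49152 = 329796 + 49152 = 378948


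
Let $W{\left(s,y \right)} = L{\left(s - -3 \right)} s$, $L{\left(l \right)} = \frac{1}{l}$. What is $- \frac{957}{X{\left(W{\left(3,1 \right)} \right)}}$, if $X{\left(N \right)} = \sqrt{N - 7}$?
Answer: $\frac{957 i \sqrt{26}}{13} \approx 375.37 i$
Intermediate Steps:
$W{\left(s,y \right)} = \frac{s}{3 + s}$ ($W{\left(s,y \right)} = \frac{s}{s - -3} = \frac{s}{s + 3} = \frac{s}{3 + s}$)
$X{\left(N \right)} = \sqrt{-7 + N}$
$- \frac{957}{X{\left(W{\left(3,1 \right)} \right)}} = - \frac{957}{\sqrt{-7 + \frac{3}{3 + 3}}} = - \frac{957}{\sqrt{-7 + \frac{3}{6}}} = - \frac{957}{\sqrt{-7 + 3 \cdot \frac{1}{6}}} = - \frac{957}{\sqrt{-7 + \frac{1}{2}}} = - \frac{957}{\sqrt{- \frac{13}{2}}} = - \frac{957}{\frac{1}{2} i \sqrt{26}} = - 957 \left(- \frac{i \sqrt{26}}{13}\right) = - \frac{\left(-957\right) i \sqrt{26}}{13} = \frac{957 i \sqrt{26}}{13}$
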